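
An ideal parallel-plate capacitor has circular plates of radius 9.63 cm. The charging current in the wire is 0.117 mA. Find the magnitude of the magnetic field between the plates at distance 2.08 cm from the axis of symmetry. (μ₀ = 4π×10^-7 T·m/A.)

5.25×10^-11 T

Between the plates the displacement current equals the wire current: I_d = 0.117 mA = 1.17×10^-4 A.
An Ampèrian loop of radius r encloses a fraction (r/R)² of I_d. Then B·2πr = μ₀ I_d (r/R)², giving B = μ₀ I_d r/(2πR²) = 5.25×10^-11 T.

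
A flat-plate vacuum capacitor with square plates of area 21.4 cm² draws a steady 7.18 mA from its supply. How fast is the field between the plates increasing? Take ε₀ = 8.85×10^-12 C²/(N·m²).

3.79×10^11 V/(m·s)

Charge continuity gives I_d = I = 7.18×10^-3 A between the plates.
Then dE/dt = I_d/(ε₀A) = 3.79×10^11 V/(m·s).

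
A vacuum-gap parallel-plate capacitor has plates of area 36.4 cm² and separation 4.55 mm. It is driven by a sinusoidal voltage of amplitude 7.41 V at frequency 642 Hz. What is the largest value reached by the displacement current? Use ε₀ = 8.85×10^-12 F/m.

2.12×10^-7 A

(dE/dt)_max = V₀ω/d = 6.570×10^6 V/(m·s); ω = 2πf = 4034 rad/s.
I_d,max = ε₀ A (dE/dt)_max = (8.85×10^-12)(3.64×10^-3)(6.570×10^6) = 2.12×10^-7 A.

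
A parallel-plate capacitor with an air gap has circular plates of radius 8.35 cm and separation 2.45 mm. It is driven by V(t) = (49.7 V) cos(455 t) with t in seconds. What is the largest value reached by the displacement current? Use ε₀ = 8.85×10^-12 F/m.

The displacement current equals the conduction current C dV/dt, which peaks at C V₀ ω.
With C = ε₀A/d = (8.85×10^-12)(0.02190)/(2.45×10^-3) = 7.911×10^-11 F and ω = 455 rad/s, I_d,max = (7.911×10^-11)(49.7)(455) = 1.79×10^-6 A.

1.79×10^-6 A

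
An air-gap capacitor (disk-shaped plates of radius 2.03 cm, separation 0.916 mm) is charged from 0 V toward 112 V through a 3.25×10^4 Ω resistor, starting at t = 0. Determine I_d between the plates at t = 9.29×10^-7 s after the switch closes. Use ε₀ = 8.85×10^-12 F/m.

3.51×10^-4 A

C = ε₀A/d = (8.85×10^-12)(1.295×10^-3)/(9.16×10^-4) = 1.251×10^-11 F and τ = RC = 4.066×10^-7 s. I_d in the gap equals the RC charging current.
I_d(t) = (V₀/R) e^(−t/τ) = 3.446×10^-3 · e^(−2.285) = 3.51×10^-4 A.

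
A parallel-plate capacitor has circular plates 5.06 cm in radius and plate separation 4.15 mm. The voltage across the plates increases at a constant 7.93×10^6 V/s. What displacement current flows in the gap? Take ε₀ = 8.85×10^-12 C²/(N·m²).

1.36×10^-4 A

E = V/d so dE/dt = (dV/dt)/d = 1.911×10^9 V/(m·s), and I_d = ε₀ A dE/dt = (8.85×10^-12)(8.044×10^-3)(1.911×10^9) = 1.36×10^-4 A.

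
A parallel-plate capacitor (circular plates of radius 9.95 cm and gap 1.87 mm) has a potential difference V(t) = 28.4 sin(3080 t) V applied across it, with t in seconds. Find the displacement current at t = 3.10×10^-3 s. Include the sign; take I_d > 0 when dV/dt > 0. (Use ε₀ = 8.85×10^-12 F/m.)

-1.28×10^-5 A

C = ε₀A/d = (8.85×10^-12)(0.03110)/(1.87×10^-3) = 1.472×10^-10 F. dV/dt = V₀ω·cos(ωt); at ωt = 9.548 rad this factor is -0.9924.
I_d = C dV/dt = (1.472×10^-10)(28.4)(3080)(-0.9924) = -1.28×10^-5 A.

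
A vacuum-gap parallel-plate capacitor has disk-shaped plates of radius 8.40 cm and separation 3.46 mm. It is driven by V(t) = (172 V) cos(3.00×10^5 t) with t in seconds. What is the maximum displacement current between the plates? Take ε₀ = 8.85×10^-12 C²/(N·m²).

2.93×10^-3 A

The displacement current equals the conduction current C dV/dt, which peaks at C V₀ ω.
With C = ε₀A/d = (8.85×10^-12)(0.02217)/(3.46×10^-3) = 5.671×10^-11 F and ω = 3.00×10^5 rad/s, I_d,max = (5.671×10^-11)(172)(3.00×10^5) = 2.93×10^-3 A.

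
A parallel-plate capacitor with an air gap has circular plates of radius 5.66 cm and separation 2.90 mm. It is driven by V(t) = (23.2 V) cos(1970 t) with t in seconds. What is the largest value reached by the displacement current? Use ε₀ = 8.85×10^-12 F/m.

(dE/dt)_max = V₀ω/d = 1.576×10^7 V/(m·s); ω = 1970 rad/s.
I_d,max = ε₀ A (dE/dt)_max = (8.85×10^-12)(0.01006)(1.576×10^7) = 1.40×10^-6 A.

1.40×10^-6 A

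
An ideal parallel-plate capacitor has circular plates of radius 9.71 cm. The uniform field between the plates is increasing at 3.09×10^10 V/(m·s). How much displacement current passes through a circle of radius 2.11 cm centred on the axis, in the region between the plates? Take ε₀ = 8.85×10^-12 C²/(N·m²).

3.82×10^-4 A

I_d = ε₀ dΦ_E/dt = ε₀ πR² (dE/dt) = (8.85×10^-12)(0.02962)(3.09×10^10) = 8.100×10^-3 A through the full plate area.
Through an area πr² the displacement current is I_d·(πr²/πR²) = I_d (r/R)² = 3.82×10^-4 A.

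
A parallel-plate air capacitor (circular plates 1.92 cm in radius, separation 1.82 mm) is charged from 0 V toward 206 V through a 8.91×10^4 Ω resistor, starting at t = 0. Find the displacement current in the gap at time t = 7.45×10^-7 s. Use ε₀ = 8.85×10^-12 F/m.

5.24×10^-4 A

With C = ε₀A/d = (8.85×10^-12)(1.158×10^-3)/(1.82×10^-3) = 5.631×10^-12 F, the time constant is τ = RC = 5.017×10^-7 s, so t/τ = 1.485 and e^(−t/τ) = 0.2265.
I_d = I_cond = (V₀/R) e^(−t/τ) = (2.312×10^-3)(0.2265) = 5.24×10^-4 A.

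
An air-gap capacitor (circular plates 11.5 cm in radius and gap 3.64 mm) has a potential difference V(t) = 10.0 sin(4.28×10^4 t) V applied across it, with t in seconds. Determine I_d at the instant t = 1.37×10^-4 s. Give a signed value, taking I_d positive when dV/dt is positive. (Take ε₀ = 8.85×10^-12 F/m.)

dV/dt = (10.0)(4.28×10^4)·cos(5.8636) = 3.909×10^5 V/s.
I_d = C dV/dt with C = ε₀A/d = (8.85×10^-12)(0.04155)/(3.64×10^-3) = 1.010×10^-10 F, so I_d = (1.010×10^-10)(3.909×10^5) = 3.95×10^-5 A.

3.95×10^-5 A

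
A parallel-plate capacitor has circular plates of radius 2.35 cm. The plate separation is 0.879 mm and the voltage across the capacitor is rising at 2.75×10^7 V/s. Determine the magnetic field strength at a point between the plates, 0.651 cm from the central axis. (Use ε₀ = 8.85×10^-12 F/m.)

With E = V/d, dE/dt = 3.129×10^10 V/(m·s) and πR² = 1.735×10^-3 m², giving I_d = ε₀ πR² dE/dt = 4.805×10^-4 A.
An Ampèrian loop of radius r encloses a fraction (r/R)² of I_d. Then B·2πr = μ₀ I_d (r/R)², giving B = μ₀ I_d r/(2πR²) = 1.13×10^-9 T.

1.13×10^-9 T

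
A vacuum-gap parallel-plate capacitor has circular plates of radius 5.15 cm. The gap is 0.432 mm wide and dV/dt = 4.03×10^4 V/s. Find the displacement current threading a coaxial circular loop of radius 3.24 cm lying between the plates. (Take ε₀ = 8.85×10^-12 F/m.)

With E = V/d, dE/dt = 9.329×10^7 V/(m·s) and πR² = 8.332×10^-3 m², giving I_d = ε₀ πR² dE/dt = 6.879×10^-6 A.
The field is uniform, so I_d,enc = I_d (r/R)² = (6.879×10^-6)(3.24/5.15)² = 2.72×10^-6 A.

2.72×10^-6 A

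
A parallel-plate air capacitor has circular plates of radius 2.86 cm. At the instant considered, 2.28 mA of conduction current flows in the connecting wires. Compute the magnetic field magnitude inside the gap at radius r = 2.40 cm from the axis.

1.34×10^-8 T

By continuity the displacement current in the gap matches the conduction current: I_d = 2.28×10^-3 A.
For r < R the Ampère–Maxwell law gives B(2πr) = μ₀ I_d (r²/R²), so B = μ₀ I_d r/(2πR²) = (4π×10^-7)(2.28×10^-3)(0.0240)/(2π·0.0286²) = 1.34×10^-8 T.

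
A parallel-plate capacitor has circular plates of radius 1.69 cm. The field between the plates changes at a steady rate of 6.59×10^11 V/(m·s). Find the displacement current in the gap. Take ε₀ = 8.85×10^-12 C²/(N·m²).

5.23×10^-3 A

The displacement current is ε₀ times dΦ_E/dt = ε₀ A dE/dt = (8.85×10^-12)(8.973×10^-4)(6.59×10^11) = 5.23×10^-3 A.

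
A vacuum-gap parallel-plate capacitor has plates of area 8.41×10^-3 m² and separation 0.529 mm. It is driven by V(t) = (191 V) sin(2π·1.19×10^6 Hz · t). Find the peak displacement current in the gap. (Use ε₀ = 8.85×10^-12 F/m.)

0.201 A

C = ε₀A/d = (8.85×10^-12)(8.41×10^-3)/(5.29×10^-4) = 1.407×10^-10 F; ω = 2πf = 7.477×10^6 rad/s.
I_d = C dV/dt, so |I_d|_max = C V₀ ω = (1.407×10^-10)(191)(7.477×10^6) = 0.201 A.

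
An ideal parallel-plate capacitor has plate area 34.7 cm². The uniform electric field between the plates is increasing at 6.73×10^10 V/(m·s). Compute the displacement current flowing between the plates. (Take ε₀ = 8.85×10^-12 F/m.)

The displacement current is ε₀ times dΦ_E/dt = ε₀ A dE/dt = (8.85×10^-12)(3.47×10^-3)(6.73×10^10) = 2.07×10^-3 A.

2.07×10^-3 A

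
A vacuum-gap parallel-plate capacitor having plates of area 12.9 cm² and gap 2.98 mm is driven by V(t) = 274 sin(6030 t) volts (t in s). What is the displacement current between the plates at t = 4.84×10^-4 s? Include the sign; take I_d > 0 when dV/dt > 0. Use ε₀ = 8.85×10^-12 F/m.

-6.17×10^-6 A

dV/dt = (274)(6030)·cos(2.91852) = -1.611×10^6 V/s.
I_d = C dV/dt with C = ε₀A/d = (8.85×10^-12)(1.29×10^-3)/(2.98×10^-3) = 3.831×10^-12 F, so I_d = (3.831×10^-12)(-1.611×10^6) = -6.17×10^-6 A.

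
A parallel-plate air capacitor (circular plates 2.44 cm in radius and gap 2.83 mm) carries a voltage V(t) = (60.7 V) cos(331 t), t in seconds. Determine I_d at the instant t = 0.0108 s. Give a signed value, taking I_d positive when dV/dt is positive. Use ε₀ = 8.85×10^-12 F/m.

C = ε₀A/d = (8.85×10^-12)(1.870×10^-3)/(2.83×10^-3) = 5.848×10^-12 F. dV/dt = V₀ω·−sin(ωt); at ωt = 3.5748 rad this factor is 0.4198.
I_d = C dV/dt = (5.848×10^-12)(60.7)(331)(0.4198) = 4.93×10^-8 A.

4.93×10^-8 A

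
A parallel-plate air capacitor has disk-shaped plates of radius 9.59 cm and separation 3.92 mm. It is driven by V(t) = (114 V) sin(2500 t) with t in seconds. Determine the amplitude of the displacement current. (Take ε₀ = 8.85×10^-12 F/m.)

1.86×10^-5 A

(dE/dt)_max = V₀ω/d = 7.270×10^7 V/(m·s); ω = 2500 rad/s.
I_d,max = ε₀ A (dE/dt)_max = (8.85×10^-12)(0.02889)(7.270×10^7) = 1.86×10^-5 A.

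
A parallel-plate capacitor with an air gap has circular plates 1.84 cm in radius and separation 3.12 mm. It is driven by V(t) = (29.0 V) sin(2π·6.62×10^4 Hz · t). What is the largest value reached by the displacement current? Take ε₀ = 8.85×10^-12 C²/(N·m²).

The displacement current equals the conduction current C dV/dt, which peaks at C V₀ ω.
With C = ε₀A/d = (8.85×10^-12)(1.064×10^-3)/(3.12×10^-3) = 3.018×10^-12 F and ω = 2πf = 4.159×10^5 rad/s, I_d,max = (3.018×10^-12)(29.0)(4.159×10^5) = 3.64×10^-5 A.

3.64×10^-5 A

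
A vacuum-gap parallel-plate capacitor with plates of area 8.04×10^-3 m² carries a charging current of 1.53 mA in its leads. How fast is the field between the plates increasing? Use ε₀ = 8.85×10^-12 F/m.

2.15×10^10 V/(m·s)

By continuity, I_d in the gap equals the 1.53 mA flowing in the wire.
Since I_d = ε₀ A dE/dt, dE/dt = I_d/(ε₀A) = (1.53×10^-3)/((8.85×10^-12)(8.04×10^-3)) = 2.15×10^10 V/(m·s).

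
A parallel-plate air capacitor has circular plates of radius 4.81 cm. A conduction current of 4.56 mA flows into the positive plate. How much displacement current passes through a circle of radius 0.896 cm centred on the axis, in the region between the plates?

1.58×10^-4 A

No conduction current crosses the gap, so I_d there equals the 4.56×10^-3 A in the leads.
Through an area πr² the displacement current is I_d·(πr²/πR²) = I_d (r/R)² = 1.58×10^-4 A.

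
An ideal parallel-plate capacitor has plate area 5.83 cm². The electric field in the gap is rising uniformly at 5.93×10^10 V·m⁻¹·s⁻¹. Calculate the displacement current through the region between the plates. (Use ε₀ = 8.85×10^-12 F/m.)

3.06×10^-4 A

With a uniform field, Φ_E = EA, so I_d = ε₀ A dE/dt = 3.06×10^-4 A.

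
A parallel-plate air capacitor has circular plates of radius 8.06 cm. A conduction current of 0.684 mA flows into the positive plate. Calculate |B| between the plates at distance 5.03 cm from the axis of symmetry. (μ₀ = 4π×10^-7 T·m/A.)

1.06×10^-9 T

By continuity the displacement current in the gap matches the conduction current: I_d = 6.84×10^-4 A.
For r < R the Ampère–Maxwell law gives B(2πr) = μ₀ I_d (r²/R²), so B = μ₀ I_d r/(2πR²) = (4π×10^-7)(6.84×10^-4)(0.0503)/(2π·0.0806²) = 1.06×10^-9 T.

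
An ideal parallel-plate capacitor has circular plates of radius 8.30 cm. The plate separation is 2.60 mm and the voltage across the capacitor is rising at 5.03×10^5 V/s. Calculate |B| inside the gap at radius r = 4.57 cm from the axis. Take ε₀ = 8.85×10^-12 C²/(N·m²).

With E = V/d, dE/dt = 1.935×10^8 V/(m·s) and πR² = 0.02164 m², giving I_d = ε₀ πR² dE/dt = 3.706×10^-5 A.
∮B·dl = μ₀ I_d,enc with I_d,enc = I_d r²/R² = 1.124×10^-5 A; so B = μ₀ I_d,enc/(2πr) = 4.92×10^-11 T.

4.92×10^-11 T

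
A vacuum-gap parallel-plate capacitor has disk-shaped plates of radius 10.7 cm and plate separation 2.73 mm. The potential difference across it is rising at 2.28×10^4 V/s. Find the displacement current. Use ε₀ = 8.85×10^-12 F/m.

2.66×10^-6 A

The field between the plates is E = V/d, so dE/dt = (2.28×10^4)/(2.73×10^-3 m) = 8.352×10^6 V/(m·s).
I_d = ε₀ A (dE/dt) = (8.85×10^-12)(0.03597)(8.352×10^6) = 2.66×10^-6 A.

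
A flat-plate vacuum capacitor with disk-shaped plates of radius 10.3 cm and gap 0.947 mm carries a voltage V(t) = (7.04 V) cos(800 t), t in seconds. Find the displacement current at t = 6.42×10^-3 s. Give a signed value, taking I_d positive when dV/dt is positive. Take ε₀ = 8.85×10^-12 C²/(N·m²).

dV/dt = (7.04)(800)·−sin(5.136) = 5134 V/s.
I_d = C dV/dt with C = ε₀A/d = (8.85×10^-12)(0.03333)/(9.47×10^-4) = 3.115×10^-10 F, so I_d = (3.115×10^-10)(5134) = 1.60×10^-6 A.

1.60×10^-6 A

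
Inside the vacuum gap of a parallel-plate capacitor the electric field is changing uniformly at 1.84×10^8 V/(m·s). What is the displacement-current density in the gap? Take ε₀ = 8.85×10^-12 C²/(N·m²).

1.63×10^-3 A/m²

J_d = ε₀ ∂E/∂t, so J_d = 1.63×10^-3 A/m².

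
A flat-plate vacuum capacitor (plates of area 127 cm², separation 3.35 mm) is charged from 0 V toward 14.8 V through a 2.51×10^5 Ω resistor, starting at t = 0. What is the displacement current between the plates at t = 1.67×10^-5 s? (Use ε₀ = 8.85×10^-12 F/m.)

C = ε₀A/d = (8.85×10^-12)(0.0127)/(3.35×10^-3) = 3.355×10^-11 F, so τ = RC = 8.421×10^-6 s.
The conduction current is I(t) = (V₀/R) e^(−t/τ), and the displacement current between the plates equals it.
t/τ = 1.983; I_d = (14.8/2.51×10^5) · e^(−1.983) = (5.896×10^-5)(0.1377) = 8.12×10^-6 A.

8.12×10^-6 A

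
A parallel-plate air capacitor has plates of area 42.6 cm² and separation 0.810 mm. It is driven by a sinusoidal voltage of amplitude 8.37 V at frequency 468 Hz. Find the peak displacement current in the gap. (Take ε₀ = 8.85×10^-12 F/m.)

C = ε₀A/d = (8.85×10^-12)(4.26×10^-3)/(8.10×10^-4) = 4.654×10^-11 F; ω = 2πf = 2941 rad/s.
I_d = C dV/dt, so |I_d|_max = C V₀ ω = (4.654×10^-11)(8.37)(2941) = 1.15×10^-6 A.

1.15×10^-6 A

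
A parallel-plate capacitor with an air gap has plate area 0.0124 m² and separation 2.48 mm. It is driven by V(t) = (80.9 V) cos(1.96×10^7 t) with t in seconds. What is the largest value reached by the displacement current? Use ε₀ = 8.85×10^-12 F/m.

0.0702 A

(dE/dt)_max = V₀ω/d = 6.394×10^11 V/(m·s); ω = 1.96×10^7 rad/s.
I_d,max = ε₀ A (dE/dt)_max = (8.85×10^-12)(0.0124)(6.394×10^11) = 0.0702 A.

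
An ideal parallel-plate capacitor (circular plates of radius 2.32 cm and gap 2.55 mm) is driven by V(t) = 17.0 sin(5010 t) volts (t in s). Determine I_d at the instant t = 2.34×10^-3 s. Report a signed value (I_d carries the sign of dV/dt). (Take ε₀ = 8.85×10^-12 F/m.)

3.33×10^-7 A

dV/dt = (17.0)(5010)·cos(11.7234) = 5.666×10^4 V/s.
I_d = C dV/dt with C = ε₀A/d = (8.85×10^-12)(1.691×10^-3)/(2.55×10^-3) = 5.869×10^-12 F, so I_d = (5.869×10^-12)(5.666×10^4) = 3.33×10^-7 A.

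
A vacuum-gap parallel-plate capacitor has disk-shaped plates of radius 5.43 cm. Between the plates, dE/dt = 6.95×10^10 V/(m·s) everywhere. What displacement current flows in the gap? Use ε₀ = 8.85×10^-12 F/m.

With a uniform field, Φ_E = EA, so I_d = ε₀ A dE/dt = 5.70×10^-3 A.

5.70×10^-3 A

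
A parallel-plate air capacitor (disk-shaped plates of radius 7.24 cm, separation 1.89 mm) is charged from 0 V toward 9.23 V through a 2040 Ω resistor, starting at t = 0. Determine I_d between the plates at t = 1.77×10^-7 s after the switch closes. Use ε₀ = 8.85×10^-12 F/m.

With C = ε₀A/d = (8.85×10^-12)(0.01647)/(1.89×10^-3) = 7.712×10^-11 F, the time constant is τ = RC = 1.573×10^-7 s, so t/τ = 1.125 and e^(−t/τ) = 0.3247.
I_d = I_cond = (V₀/R) e^(−t/τ) = (4.525×10^-3)(0.3247) = 1.47×10^-3 A.

1.47×10^-3 A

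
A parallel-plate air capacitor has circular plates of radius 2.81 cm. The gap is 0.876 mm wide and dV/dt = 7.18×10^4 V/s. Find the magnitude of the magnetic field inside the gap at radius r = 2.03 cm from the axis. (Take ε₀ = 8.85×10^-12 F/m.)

I_d = C dV/dt with C = ε₀πR²/d = 2.506×10^-11 F, so I_d = (2.506×10^-11)(7.18×10^4) = 1.799×10^-6 A.
For r < R the Ampère–Maxwell law gives B(2πr) = μ₀ I_d (r²/R²), so B = μ₀ I_d r/(2πR²) = (4π×10^-7)(1.799×10^-6)(0.0203)/(2π·0.0281²) = 9.25×10^-12 T.

9.25×10^-12 T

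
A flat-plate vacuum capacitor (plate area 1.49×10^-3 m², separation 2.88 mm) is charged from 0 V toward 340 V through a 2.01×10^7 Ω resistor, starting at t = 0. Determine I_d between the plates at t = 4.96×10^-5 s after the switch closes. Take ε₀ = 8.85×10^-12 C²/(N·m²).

C = ε₀A/d = (8.85×10^-12)(1.49×10^-3)/(2.88×10^-3) = 4.579×10^-12 F and τ = RC = 9.204×10^-5 s. I_d in the gap equals the RC charging current.
I_d(t) = (V₀/R) e^(−t/τ) = 1.692×10^-5 · e^(−0.5389) = 9.87×10^-6 A.

9.87×10^-6 A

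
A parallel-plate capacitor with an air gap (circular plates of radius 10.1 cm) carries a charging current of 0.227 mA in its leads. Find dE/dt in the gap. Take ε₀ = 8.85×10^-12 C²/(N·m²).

By continuity, I_d in the gap equals the 0.227 mA flowing in the wire.
Then dE/dt = I_d/(ε₀A) = 8.00×10^8 V/(m·s).

8.00×10^8 V/(m·s)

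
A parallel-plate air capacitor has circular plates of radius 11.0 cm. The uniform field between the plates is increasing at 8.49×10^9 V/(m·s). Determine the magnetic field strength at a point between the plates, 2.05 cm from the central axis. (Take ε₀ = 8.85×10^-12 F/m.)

Through the whole plate area (πR² = 0.03801 m²), I_d = ε₀ πR² dE/dt = 2.856×10^-3 A.
∮B·dl = μ₀ I_d,enc with I_d,enc = I_d r²/R² = 9.919×10^-5 A; so B = μ₀ I_d,enc/(2πr) = 9.68×10^-10 T.

9.68×10^-10 T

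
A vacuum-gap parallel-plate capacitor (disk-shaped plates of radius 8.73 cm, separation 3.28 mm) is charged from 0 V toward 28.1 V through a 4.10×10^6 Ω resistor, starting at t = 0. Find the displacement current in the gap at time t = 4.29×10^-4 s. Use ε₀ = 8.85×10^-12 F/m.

1.36×10^-6 A

C = ε₀A/d = (8.85×10^-12)(0.02394)/(3.28×10^-3) = 6.459×10^-11 F, so τ = RC = 2.648×10^-4 s.
The conduction current is I(t) = (V₀/R) e^(−t/τ), and the displacement current between the plates equals it.
t/τ = 1.620; I_d = (28.1/4.10×10^6) · e^(−1.620) = (6.854×10^-6)(0.1979) = 1.36×10^-6 A.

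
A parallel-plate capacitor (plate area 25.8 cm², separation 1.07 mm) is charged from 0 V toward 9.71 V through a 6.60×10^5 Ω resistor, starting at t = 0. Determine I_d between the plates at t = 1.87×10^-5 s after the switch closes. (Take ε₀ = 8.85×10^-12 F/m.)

C = ε₀A/d = (8.85×10^-12)(2.58×10^-3)/(1.07×10^-3) = 2.134×10^-11 F and τ = RC = 1.408×10^-5 s. I_d in the gap equals the RC charging current.
I_d(t) = (V₀/R) e^(−t/τ) = 1.471×10^-5 · e^(−1.328) = 3.90×10^-6 A.

3.90×10^-6 A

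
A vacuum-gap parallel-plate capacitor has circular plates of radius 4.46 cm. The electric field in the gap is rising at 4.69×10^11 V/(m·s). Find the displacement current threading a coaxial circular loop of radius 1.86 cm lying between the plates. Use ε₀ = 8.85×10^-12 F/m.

4.51×10^-3 A

Through the whole plate area (πR² = 6.249×10^-3 m²), I_d = ε₀ πR² dE/dt = 0.02594 A.
The field is uniform, so I_d,enc = I_d (r/R)² = (0.02594)(1.86/4.46)² = 4.51×10^-3 A.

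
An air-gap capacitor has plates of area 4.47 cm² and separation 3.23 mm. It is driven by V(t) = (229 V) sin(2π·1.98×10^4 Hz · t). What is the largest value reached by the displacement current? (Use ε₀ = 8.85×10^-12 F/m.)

(dE/dt)_max = V₀ω/d = 8.820×10^9 V/(m·s); ω = 2πf = 1.244×10^5 rad/s.
I_d,max = ε₀ A (dE/dt)_max = (8.85×10^-12)(4.47×10^-4)(8.820×10^9) = 3.49×10^-5 A.

3.49×10^-5 A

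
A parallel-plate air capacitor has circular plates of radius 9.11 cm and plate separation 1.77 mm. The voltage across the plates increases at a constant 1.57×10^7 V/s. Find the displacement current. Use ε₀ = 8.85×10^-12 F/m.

2.05×10^-3 A

C = ε₀A/d = (8.85×10^-12)(0.02607)/(1.77×10^-3) = 1.303×10^-10 F.
I_d = C dV/dt = (1.303×10^-10)(1.57×10^7) = 2.05×10^-3 A.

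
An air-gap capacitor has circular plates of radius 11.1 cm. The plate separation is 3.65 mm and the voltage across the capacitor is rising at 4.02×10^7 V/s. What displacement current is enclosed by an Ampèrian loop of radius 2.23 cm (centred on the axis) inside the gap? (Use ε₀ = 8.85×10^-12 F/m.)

1.52×10^-4 A

I_d = C dV/dt with C = ε₀πR²/d = 9.386×10^-11 F, so I_d = (9.386×10^-11)(4.02×10^7) = 3.773×10^-3 A.
Through an area πr² the displacement current is I_d·(πr²/πR²) = I_d (r/R)² = 1.52×10^-4 A.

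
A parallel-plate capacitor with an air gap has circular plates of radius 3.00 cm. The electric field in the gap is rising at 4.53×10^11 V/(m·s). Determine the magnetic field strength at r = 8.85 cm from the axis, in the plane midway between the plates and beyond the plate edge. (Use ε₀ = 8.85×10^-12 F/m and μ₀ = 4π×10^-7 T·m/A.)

2.56×10^-8 T

Total displacement current: I_d = ε₀(πR²)(dE/dt) = (8.85×10^-12)(2.827×10^-3)(4.53×10^11) = 0.01133 A.
For r ≥ R the full I_d is enclosed: B = μ₀ I_d/(2πr) = (4π×10^-7)(0.01133)/(2π·0.0885) = 2.56×10^-8 T.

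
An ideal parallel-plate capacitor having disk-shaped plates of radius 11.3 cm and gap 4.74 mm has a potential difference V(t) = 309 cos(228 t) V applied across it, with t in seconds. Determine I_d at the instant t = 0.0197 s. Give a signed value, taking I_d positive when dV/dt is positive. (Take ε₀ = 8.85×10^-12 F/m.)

5.15×10^-6 A

C = ε₀A/d = (8.85×10^-12)(0.04011)/(4.74×10^-3) = 7.489×10^-11 F. dV/dt = V₀ω·−sin(ωt); at ωt = 4.4916 rad this factor is 0.9757.
I_d = C dV/dt = (7.489×10^-11)(309)(228)(0.9757) = 5.15×10^-6 A.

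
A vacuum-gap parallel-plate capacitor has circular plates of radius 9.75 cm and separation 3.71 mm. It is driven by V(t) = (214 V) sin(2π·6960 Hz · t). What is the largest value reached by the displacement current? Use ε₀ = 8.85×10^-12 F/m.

6.67×10^-4 A

C = ε₀A/d = (8.85×10^-12)(0.02986)/(3.71×10^-3) = 7.123×10^-11 F; ω = 2πf = 4.373×10^4 rad/s.
I_d = C dV/dt, so |I_d|_max = C V₀ ω = (7.123×10^-11)(214)(4.373×10^4) = 6.67×10^-4 A.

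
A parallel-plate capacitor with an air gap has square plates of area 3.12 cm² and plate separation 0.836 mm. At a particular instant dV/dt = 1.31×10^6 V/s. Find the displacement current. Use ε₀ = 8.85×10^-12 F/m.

4.33×10^-6 A

The displacement current equals the charging current C dV/dt. With C = ε₀A/d = (8.85×10^-12)(3.12×10^-4)/(8.36×10^-4) = 3.303×10^-12 F, I_d = (3.303×10^-12)(1.31×10^6) = 4.33×10^-6 A.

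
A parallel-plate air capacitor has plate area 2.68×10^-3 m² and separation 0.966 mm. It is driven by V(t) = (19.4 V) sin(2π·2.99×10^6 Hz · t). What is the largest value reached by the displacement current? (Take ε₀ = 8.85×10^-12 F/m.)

8.95×10^-3 A

C = ε₀A/d = (8.85×10^-12)(2.68×10^-3)/(9.66×10^-4) = 2.455×10^-11 F; ω = 2πf = 1.879×10^7 rad/s.
I_d = C dV/dt, so |I_d|_max = C V₀ ω = (2.455×10^-11)(19.4)(1.879×10^7) = 8.95×10^-3 A.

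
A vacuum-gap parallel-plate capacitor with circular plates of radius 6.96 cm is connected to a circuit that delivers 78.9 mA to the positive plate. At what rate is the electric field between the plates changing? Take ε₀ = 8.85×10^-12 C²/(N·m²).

5.86×10^11 V/(m·s)

Charge continuity gives I_d = I = 0.0789 A between the plates.
Since I_d = ε₀ A dE/dt, dE/dt = I_d/(ε₀A) = (0.0789)/((8.85×10^-12)(0.01522)) = 5.86×10^11 V/(m·s).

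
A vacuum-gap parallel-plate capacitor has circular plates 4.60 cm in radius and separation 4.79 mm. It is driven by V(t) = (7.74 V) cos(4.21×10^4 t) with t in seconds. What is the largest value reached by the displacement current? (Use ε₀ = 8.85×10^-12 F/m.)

4.00×10^-6 A

The displacement current equals the conduction current C dV/dt, which peaks at C V₀ ω.
With C = ε₀A/d = (8.85×10^-12)(6.648×10^-3)/(4.79×10^-3) = 1.228×10^-11 F and ω = 4.21×10^4 rad/s, I_d,max = (1.228×10^-11)(7.74)(4.21×10^4) = 4.00×10^-6 A.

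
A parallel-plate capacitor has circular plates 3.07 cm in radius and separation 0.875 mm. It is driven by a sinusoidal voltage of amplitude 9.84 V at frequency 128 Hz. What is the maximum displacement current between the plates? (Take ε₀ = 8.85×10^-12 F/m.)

The displacement current equals the conduction current C dV/dt, which peaks at C V₀ ω.
With C = ε₀A/d = (8.85×10^-12)(2.961×10^-3)/(8.75×10^-4) = 2.995×10^-11 F and ω = 2πf = 804.2 rad/s, I_d,max = (2.995×10^-11)(9.84)(804.2) = 2.37×10^-7 A.

2.37×10^-7 A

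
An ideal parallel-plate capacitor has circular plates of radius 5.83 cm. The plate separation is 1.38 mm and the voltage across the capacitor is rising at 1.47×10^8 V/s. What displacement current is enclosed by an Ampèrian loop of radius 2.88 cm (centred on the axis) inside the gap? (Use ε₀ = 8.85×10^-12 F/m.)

I_d = C dV/dt with C = ε₀πR²/d = 6.849×10^-11 F, so I_d = (6.849×10^-11)(1.47×10^8) = 0.01007 A.
Since J_d is uniform, the enclosed fraction is (r/R)² = 0.2440, giving I_d,enc = 2.46×10^-3 A.

2.46×10^-3 A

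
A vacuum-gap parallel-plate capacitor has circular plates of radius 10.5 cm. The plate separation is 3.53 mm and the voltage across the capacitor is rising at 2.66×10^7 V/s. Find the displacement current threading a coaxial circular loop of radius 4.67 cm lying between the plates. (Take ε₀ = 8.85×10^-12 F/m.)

dE/dt = (dV/dt)/d = 7.535×10^9 V/(m·s); I_d = ε₀(πR²)(dE/dt) = (8.85×10^-12)(0.03464)(7.535×10^9) = 2.310×10^-3 A.
Since J_d is uniform, the enclosed fraction is (r/R)² = 0.1978, giving I_d,enc = 4.57×10^-4 A.

4.57×10^-4 A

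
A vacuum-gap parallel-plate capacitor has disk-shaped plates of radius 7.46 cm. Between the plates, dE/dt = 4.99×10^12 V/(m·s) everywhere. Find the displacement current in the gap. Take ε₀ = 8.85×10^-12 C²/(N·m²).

0.772 A

With a uniform field, Φ_E = EA, so I_d = ε₀ A dE/dt = 0.772 A.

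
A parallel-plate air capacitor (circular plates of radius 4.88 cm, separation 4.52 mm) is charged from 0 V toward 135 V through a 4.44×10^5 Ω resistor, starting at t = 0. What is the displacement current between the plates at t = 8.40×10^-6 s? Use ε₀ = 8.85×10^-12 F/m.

8.36×10^-5 A

With C = ε₀A/d = (8.85×10^-12)(7.482×10^-3)/(4.52×10^-3) = 1.465×10^-11 F, the time constant is τ = RC = 6.505×10^-6 s, so t/τ = 1.291 and e^(−t/τ) = 0.2750.
I_d = I_cond = (V₀/R) e^(−t/τ) = (3.041×10^-4)(0.2750) = 8.36×10^-5 A.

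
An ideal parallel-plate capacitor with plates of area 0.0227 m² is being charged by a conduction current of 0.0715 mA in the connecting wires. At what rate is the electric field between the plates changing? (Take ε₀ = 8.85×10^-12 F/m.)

The displacement current between the plates equals the conduction current, I_d = 0.0715 mA.
Since I_d = ε₀ A dE/dt, dE/dt = I_d/(ε₀A) = (7.15×10^-5)/((8.85×10^-12)(0.0227)) = 3.56×10^8 V/(m·s).

3.56×10^8 V/(m·s)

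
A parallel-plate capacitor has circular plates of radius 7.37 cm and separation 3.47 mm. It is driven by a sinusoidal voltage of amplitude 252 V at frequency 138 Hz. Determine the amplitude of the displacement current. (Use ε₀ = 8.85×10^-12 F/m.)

(dE/dt)_max = V₀ω/d = 6.297×10^7 V/(m·s); ω = 2πf = 867.1 rad/s.
I_d,max = ε₀ A (dE/dt)_max = (8.85×10^-12)(0.01706)(6.297×10^7) = 9.51×10^-6 A.

9.51×10^-6 A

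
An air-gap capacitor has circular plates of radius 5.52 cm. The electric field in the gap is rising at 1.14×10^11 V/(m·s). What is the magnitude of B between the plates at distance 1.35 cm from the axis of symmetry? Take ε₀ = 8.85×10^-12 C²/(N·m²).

Through the whole plate area (πR² = 9.573×10^-3 m²), I_d = ε₀ πR² dE/dt = 9.658×10^-3 A.
For r < R the Ampère–Maxwell law gives B(2πr) = μ₀ I_d (r²/R²), so B = μ₀ I_d r/(2πR²) = (4π×10^-7)(9.658×10^-3)(0.0135)/(2π·0.0552²) = 8.56×10^-9 T.

8.56×10^-9 T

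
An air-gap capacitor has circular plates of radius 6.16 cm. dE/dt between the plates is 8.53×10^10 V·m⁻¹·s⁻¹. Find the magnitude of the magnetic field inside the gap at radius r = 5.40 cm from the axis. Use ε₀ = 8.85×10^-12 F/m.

I_d = ε₀ dΦ_E/dt = ε₀ πR² (dE/dt) = (8.85×10^-12)(0.01192)(8.53×10^10) = 8.998×10^-3 A through the full plate area.
∮B·dl = μ₀ I_d,enc with I_d,enc = I_d r²/R² = 6.915×10^-3 A; so B = μ₀ I_d,enc/(2πr) = 2.56×10^-8 T.

2.56×10^-8 T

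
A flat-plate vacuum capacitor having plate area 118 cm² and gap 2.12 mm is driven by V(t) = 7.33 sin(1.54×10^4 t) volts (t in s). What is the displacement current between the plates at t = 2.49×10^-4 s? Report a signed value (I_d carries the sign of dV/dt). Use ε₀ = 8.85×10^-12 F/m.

dV/dt = (7.33)(1.54×10^4)·cos(3.8346) = -8.684×10^4 V/s.
I_d = C dV/dt with C = ε₀A/d = (8.85×10^-12)(0.0118)/(2.12×10^-3) = 4.926×10^-11 F, so I_d = (4.926×10^-11)(-8.684×10^4) = -4.28×10^-6 A.

-4.28×10^-6 A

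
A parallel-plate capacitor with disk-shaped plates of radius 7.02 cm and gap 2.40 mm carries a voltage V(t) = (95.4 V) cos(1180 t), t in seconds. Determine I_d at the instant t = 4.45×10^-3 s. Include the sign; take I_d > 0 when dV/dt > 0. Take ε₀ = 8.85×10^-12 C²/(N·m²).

5.52×10^-6 A

dE/dt = (V₀ω/d)·−sin(ωt) with ωt = 5.251 rad: (95.4)(1180)(0.8584)/(2.40×10^-3) = 4.026×10^7 V/(m·s).
I_d = ε₀ A dE/dt = (8.85×10^-12)(0.01548)(4.026×10^7) = 5.52×10^-6 A.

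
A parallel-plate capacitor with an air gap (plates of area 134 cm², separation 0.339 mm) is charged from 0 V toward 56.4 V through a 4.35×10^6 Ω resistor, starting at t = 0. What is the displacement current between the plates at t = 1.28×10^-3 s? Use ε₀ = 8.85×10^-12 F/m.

5.59×10^-6 A

C = ε₀A/d = (8.85×10^-12)(0.0134)/(3.39×10^-4) = 3.498×10^-10 F and τ = RC = 1.522×10^-3 s. I_d in the gap equals the RC charging current.
I_d(t) = (V₀/R) e^(−t/τ) = 1.297×10^-5 · e^(−0.8410) = 5.59×10^-6 A.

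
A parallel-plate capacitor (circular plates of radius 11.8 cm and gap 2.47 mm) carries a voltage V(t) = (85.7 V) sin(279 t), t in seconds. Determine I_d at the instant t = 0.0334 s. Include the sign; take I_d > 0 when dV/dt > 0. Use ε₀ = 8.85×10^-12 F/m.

-3.73×10^-6 A

dE/dt = (V₀ω/d)·cos(ωt) with ωt = 9.3186 rad: (85.7)(279)(-0.9944)/(2.47×10^-3) = -9.626×10^6 V/(m·s).
I_d = ε₀ A dE/dt = (8.85×10^-12)(0.04374)(-9.626×10^6) = -3.73×10^-6 A.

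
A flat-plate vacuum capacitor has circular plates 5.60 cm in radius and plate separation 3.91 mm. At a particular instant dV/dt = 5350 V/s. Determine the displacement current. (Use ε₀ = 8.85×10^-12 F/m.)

The displacement current equals the charging current C dV/dt. With C = ε₀A/d = (8.85×10^-12)(9.852×10^-3)/(3.91×10^-3) = 2.230×10^-11 F, I_d = (2.230×10^-11)(5350) = 1.19×10^-7 A.

1.19×10^-7 A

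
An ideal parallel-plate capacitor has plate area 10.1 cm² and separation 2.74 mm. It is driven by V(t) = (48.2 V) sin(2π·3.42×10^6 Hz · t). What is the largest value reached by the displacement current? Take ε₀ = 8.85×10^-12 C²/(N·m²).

3.38×10^-3 A

(dE/dt)_max = V₀ω/d = 3.780×10^11 V/(m·s); ω = 2πf = 2.149×10^7 rad/s.
I_d,max = ε₀ A (dE/dt)_max = (8.85×10^-12)(1.01×10^-3)(3.780×10^11) = 3.38×10^-3 A.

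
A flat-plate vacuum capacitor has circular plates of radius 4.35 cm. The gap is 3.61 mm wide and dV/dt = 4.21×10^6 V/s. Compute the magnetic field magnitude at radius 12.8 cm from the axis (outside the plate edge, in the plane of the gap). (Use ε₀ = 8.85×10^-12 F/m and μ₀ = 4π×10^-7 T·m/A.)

With E = V/d, dE/dt = 1.166×10^9 V/(m·s) and πR² = 5.945×10^-3 m², giving I_d = ε₀ πR² dE/dt = 6.135×10^-5 A.
Outside the plates the loop encloses all of I_d, so B·2πr = μ₀ I_d and B = 9.59×10^-11 T.

9.59×10^-11 T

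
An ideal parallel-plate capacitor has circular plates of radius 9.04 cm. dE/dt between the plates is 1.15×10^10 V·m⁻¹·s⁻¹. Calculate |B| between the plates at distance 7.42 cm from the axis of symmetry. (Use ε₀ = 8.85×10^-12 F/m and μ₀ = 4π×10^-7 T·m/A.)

4.74×10^-9 T

Through the whole plate area (πR² = 0.02567 m²), I_d = ε₀ πR² dE/dt = 2.613×10^-3 A.
∮B·dl = μ₀ I_d,enc with I_d,enc = I_d r²/R² = 1.760×10^-3 A; so B = μ₀ I_d,enc/(2πr) = 4.74×10^-9 T.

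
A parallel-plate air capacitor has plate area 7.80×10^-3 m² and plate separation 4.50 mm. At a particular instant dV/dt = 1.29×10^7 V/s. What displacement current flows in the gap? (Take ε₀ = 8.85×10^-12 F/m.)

1.98×10^-4 A

The field between the plates is E = V/d, so dE/dt = (1.29×10^7)/(4.50×10^-3 m) = 2.867×10^9 V/(m·s).
I_d = ε₀ A (dE/dt) = (8.85×10^-12)(7.80×10^-3)(2.867×10^9) = 1.98×10^-4 A.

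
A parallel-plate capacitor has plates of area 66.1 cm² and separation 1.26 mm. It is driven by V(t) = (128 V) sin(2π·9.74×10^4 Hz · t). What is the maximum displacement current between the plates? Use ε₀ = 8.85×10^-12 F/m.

C = ε₀A/d = (8.85×10^-12)(6.61×10^-3)/(1.26×10^-3) = 4.643×10^-11 F; ω = 2πf = 6.120×10^5 rad/s.
I_d = C dV/dt, so |I_d|_max = C V₀ ω = (4.643×10^-11)(128)(6.120×10^5) = 3.64×10^-3 A.

3.64×10^-3 A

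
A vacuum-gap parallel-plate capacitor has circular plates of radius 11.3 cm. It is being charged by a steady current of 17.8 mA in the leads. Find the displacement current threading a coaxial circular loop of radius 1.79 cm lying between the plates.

Between the plates the displacement current equals the wire current: I_d = 17.8 mA = 0.0178 A.
Through an area πr² the displacement current is I_d·(πr²/πR²) = I_d (r/R)² = 4.47×10^-4 A.

4.47×10^-4 A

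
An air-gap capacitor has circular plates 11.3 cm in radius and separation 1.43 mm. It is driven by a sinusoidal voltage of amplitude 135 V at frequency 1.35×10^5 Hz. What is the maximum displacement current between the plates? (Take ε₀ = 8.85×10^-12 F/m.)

(dE/dt)_max = V₀ω/d = 8.007×10^10 V/(m·s); ω = 2πf = 8.482×10^5 rad/s.
I_d,max = ε₀ A (dE/dt)_max = (8.85×10^-12)(0.04011)(8.007×10^10) = 0.0284 A.

0.0284 A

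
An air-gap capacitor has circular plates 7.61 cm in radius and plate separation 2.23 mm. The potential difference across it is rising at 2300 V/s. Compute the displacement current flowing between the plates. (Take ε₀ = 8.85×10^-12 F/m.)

1.66×10^-7 A

The field between the plates is E = V/d, so dE/dt = (2300)/(2.23×10^-3 m) = 1.031×10^6 V/(m·s).
I_d = ε₀ A (dE/dt) = (8.85×10^-12)(0.01819)(1.031×10^6) = 1.66×10^-7 A.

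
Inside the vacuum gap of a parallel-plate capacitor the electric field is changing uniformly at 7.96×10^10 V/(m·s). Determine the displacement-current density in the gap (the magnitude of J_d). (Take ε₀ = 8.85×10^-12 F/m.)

0.704 A/m²

J_d = ε₀ ∂E/∂t, so J_d = 0.704 A/m².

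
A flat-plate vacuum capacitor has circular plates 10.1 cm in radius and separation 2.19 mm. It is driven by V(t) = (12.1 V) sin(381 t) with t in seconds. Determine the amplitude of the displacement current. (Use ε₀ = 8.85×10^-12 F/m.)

5.97×10^-7 A

(dE/dt)_max = V₀ω/d = 2.105×10^6 V/(m·s); ω = 381 rad/s.
I_d,max = ε₀ A (dE/dt)_max = (8.85×10^-12)(0.03205)(2.105×10^6) = 5.97×10^-7 A.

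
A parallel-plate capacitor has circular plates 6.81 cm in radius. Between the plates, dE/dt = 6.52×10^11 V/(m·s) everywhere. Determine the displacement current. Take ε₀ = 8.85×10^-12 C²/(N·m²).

I_d = ε₀ A (dE/dt) = (8.85×10^-12)(0.01457 m²)(6.52×10^11) = 0.0841 A.

0.0841 A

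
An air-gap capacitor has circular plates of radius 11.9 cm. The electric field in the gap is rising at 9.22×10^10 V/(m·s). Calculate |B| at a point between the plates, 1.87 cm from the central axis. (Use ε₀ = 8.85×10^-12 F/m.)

9.59×10^-9 T

Through the whole plate area (πR² = 0.04449 m²), I_d = ε₀ πR² dE/dt = 0.03630 A.
∮B·dl = μ₀ I_d,enc with I_d,enc = I_d r²/R² = 8.964×10^-4 A; so B = μ₀ I_d,enc/(2πr) = 9.59×10^-9 T.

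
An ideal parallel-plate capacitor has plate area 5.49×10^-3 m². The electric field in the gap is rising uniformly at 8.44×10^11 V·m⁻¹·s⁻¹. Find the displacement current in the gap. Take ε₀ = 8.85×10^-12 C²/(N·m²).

With a uniform field, Φ_E = EA, so I_d = ε₀ A dE/dt = 0.0410 A.

0.0410 A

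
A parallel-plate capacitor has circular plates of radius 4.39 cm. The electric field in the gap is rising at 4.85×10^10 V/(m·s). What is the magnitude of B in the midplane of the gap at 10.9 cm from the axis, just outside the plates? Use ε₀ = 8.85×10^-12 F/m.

Total displacement current: I_d = ε₀(πR²)(dE/dt) = (8.85×10^-12)(6.055×10^-3)(4.85×10^10) = 2.599×10^-3 A.
With r > R the enclosed displacement current is the full I_d; B = μ₀ I_d / (2πr) = 4.77×10^-9 T.

4.77×10^-9 T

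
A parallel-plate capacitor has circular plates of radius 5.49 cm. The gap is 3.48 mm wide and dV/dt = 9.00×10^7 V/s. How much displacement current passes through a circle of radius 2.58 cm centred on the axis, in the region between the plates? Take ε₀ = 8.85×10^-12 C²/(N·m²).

I_d = C dV/dt with C = ε₀πR²/d = 2.408×10^-11 F, so I_d = (2.408×10^-11)(9.00×10^7) = 2.167×10^-3 A.
The field is uniform, so I_d,enc = I_d (r/R)² = (2.167×10^-3)(2.58/5.49)² = 4.79×10^-4 A.

4.79×10^-4 A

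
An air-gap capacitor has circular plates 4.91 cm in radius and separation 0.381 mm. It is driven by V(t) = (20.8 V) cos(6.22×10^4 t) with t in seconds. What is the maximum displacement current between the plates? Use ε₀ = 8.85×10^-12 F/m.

2.28×10^-4 A

(dE/dt)_max = V₀ω/d = 3.396×10^9 V/(m·s); ω = 6.22×10^4 rad/s.
I_d,max = ε₀ A (dE/dt)_max = (8.85×10^-12)(7.574×10^-3)(3.396×10^9) = 2.28×10^-4 A.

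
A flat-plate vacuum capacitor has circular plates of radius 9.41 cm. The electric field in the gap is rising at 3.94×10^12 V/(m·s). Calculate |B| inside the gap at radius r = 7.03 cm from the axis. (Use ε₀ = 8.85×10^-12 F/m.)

1.54×10^-6 T

Total displacement current: I_d = ε₀(πR²)(dE/dt) = (8.85×10^-12)(0.02782)(3.94×10^12) = 0.9701 A.
For r < R the Ampère–Maxwell law gives B(2πr) = μ₀ I_d (r²/R²), so B = μ₀ I_d r/(2πR²) = (4π×10^-7)(0.9701)(0.0703)/(2π·0.0941²) = 1.54×10^-6 T.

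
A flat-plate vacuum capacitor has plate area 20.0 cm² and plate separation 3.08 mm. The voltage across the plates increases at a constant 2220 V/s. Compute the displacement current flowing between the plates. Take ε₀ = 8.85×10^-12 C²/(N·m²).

E = V/d so dE/dt = (dV/dt)/d = 7.208×10^5 V/(m·s), and I_d = ε₀ A dE/dt = (8.85×10^-12)(2.00×10^-3)(7.208×10^5) = 1.28×10^-8 A.

1.28×10^-8 A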